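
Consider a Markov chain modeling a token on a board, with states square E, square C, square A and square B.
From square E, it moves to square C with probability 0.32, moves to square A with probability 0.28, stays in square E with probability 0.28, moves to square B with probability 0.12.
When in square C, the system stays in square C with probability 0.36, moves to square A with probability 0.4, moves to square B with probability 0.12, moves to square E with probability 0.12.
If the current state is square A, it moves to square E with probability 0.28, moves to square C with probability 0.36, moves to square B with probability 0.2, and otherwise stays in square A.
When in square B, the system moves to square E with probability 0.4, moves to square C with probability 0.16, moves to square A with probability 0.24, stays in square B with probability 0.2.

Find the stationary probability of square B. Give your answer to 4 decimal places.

Let the stationary distribution be π with π = πP and π_1 + π_2 + π_3 + π_4 = 1.
π_1 = 0.28·π_1 + 0.12·π_2 + 0.28·π_3 + 0.4·π_4
π_2 = 0.32·π_1 + 0.36·π_2 + 0.36·π_3 + 0.16·π_4
π_3 = 0.28·π_1 + 0.4·π_2 + 0.16·π_3 + 0.24·π_4
Solving with the normalization constraint gives π = (0.2475, 0.3192, 0.2787, 0.1547).
So the stationary probability of square B is 0.1547.

0.1547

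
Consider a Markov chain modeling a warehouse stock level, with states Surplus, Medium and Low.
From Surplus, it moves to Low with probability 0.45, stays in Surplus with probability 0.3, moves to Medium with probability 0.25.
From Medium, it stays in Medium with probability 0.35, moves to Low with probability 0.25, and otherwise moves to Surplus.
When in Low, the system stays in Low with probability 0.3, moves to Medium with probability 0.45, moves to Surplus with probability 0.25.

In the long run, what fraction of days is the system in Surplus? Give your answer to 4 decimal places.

0.3186

Let the stationary distribution be π with π = πP and π_1 + π_2 + π_3 = 1.
π_1 = 0.3·π_1 + 0.4·π_2 + 0.25·π_3
π_2 = 0.25·π_1 + 0.35·π_2 + 0.45·π_3
Solving with the normalization constraint gives π = (0.3186, 0.3512, 0.3302).
So the stationary probability of Surplus is 0.3186.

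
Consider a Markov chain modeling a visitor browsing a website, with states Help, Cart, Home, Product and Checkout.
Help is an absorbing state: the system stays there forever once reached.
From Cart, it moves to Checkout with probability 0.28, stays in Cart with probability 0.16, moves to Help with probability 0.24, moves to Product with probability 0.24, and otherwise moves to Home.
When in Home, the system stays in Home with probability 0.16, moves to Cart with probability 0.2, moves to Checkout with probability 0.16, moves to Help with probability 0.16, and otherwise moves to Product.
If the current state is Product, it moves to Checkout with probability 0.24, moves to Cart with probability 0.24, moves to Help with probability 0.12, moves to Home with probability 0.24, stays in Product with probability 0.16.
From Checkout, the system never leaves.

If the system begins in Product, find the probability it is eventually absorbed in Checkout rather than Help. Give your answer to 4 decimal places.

0.6033

Let h(s) be the probability of absorption at Checkout starting from transient state s. Then h(Checkout) = 1 and h(Help) = 0. By first-step analysis:
h(Cart) = 0.24·0 + 0.16·h(Cart) + 0.08·h(Home) + 0.24·h(Product) + 0.28·1
h(Home) = 0.16·0 + 0.2·h(Cart) + 0.16·h(Home) + 0.32·h(Product) + 0.16·1
h(Product) = 0.12·0 + 0.24·h(Cart) + 0.24·h(Home) + 0.16·h(Product) + 0.24·1
Solving: h(Cart) = 0.5584, h(Home) = 0.5533, h(Product) = 0.6033.
Starting from Product, the probability is 0.6033.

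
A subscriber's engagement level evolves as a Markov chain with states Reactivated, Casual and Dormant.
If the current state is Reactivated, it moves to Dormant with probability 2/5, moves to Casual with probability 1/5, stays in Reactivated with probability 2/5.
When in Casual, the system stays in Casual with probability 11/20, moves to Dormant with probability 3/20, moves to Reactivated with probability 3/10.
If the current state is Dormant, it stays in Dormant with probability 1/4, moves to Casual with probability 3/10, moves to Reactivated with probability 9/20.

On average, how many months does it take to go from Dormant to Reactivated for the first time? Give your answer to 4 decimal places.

Let t(s) be the expected number of months to first reach Reactivated from state s, with t(Reactivated) = 0. Conditioning on the first month:
t(Casual) = 1 + 0.55·t(Casual) + 0.15·t(Dormant)
t(Dormant) = 1 + 0.3·t(Casual) + 0.25·t(Dormant)
Solving: t(Casual) = 3.0769, t(Dormant) = 2.5641.
Expected months from Dormant to Reactivated: 2.5641.

2.5641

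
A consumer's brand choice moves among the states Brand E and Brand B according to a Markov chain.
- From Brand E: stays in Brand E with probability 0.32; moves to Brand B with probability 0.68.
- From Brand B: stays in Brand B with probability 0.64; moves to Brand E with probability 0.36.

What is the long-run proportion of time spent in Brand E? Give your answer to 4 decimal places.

Let the stationary distribution be π with π = πP and π_1 + π_2 = 1.
π_1 = 0.32·π_1 + 0.36·π_2
Solving with the normalization constraint gives π = (0.3462, 0.6538).
So the stationary probability of Brand E is 0.3462.

0.3462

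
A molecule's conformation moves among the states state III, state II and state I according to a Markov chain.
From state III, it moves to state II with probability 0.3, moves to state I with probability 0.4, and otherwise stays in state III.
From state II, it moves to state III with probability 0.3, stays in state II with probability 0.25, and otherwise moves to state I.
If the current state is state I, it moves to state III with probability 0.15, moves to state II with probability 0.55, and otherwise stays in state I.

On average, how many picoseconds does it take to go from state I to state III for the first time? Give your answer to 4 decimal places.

Let t(s) be the expected number of picoseconds to first reach state III from state s, with t(state III) = 0. Conditioning on the first picosecond:
t(state II) = 1 + 0.25·t(state II) + 0.45·t(state I)
t(state I) = 1 + 0.55·t(state II) + 0.3·t(state I)
Solving: t(state II) = 4.1441, t(state I) = 4.6847.
Expected picoseconds from state I to state III: 4.6847.

4.6847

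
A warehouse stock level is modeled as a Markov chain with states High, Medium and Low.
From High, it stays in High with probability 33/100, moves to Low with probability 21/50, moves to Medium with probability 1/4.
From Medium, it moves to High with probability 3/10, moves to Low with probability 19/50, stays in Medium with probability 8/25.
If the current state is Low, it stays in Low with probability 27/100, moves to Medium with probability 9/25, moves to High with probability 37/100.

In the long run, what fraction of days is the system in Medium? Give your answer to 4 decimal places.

Let the stationary distribution be π with π = πP and π_1 + π_2 + π_3 = 1.
π_1 = 0.33·π_1 + 0.3·π_2 + 0.37·π_3
π_2 = 0.25·π_1 + 0.32·π_2 + 0.36·π_3
Solving with the normalization constraint gives π = (0.3349, 0.3107, 0.3544).
So the stationary probability of Medium is 0.3107.

0.3107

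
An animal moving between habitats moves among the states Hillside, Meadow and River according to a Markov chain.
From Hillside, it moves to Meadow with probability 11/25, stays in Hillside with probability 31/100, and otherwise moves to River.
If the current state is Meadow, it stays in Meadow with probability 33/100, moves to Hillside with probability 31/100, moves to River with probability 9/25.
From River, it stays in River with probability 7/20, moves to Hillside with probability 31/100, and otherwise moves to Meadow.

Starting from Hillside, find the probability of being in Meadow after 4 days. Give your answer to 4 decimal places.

Propagate the distribution vector 4 days from Hillside.
After 0 days: (1.0000, 0.0000, 0.0000)
After 1 day: (0.3100, 0.4400, 0.2500)
After 2 days: (0.3100, 0.3666, 0.3234)
After 3 days: (0.3100, 0.3673, 0.3227)
After 4 days: (0.3100, 0.3673, 0.3227)
P(in Meadow after 4 days) = 0.3673

0.3673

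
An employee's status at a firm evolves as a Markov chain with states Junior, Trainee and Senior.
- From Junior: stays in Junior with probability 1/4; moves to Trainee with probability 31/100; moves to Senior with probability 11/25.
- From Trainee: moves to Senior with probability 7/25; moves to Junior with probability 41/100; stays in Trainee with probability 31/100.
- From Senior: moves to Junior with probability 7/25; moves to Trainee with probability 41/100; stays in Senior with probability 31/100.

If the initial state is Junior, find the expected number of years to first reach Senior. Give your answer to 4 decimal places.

2.5615

Let t(s) be the expected number of years to first reach Senior from state s, with t(Senior) = 0. Conditioning on the first year:
t(Junior) = 1 + 0.25·t(Junior) + 0.31·t(Trainee)
t(Trainee) = 1 + 0.41·t(Junior) + 0.31·t(Trainee)
Solving: t(Junior) = 2.5615, t(Trainee) = 2.9713.
Expected years from Junior to Senior: 2.5615.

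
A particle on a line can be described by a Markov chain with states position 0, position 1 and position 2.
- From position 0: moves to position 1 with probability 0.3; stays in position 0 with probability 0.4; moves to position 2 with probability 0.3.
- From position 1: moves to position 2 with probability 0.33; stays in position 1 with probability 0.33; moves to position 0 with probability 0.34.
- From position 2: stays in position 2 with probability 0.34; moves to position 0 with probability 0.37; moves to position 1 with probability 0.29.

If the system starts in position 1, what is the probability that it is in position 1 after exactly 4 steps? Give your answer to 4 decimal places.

Propagate the distribution vector 4 steps from position 1.
After 0 steps: (0.0000, 1.0000, 0.0000)
After 1 step: (0.3400, 0.3300, 0.3300)
After 2 steps: (0.3703, 0.3066, 0.3231)
After 3 steps: (0.3719, 0.3060, 0.3221)
After 4 steps: (0.3720, 0.3060, 0.3221)
P(in position 1 after 4 steps) = 0.3060

0.3060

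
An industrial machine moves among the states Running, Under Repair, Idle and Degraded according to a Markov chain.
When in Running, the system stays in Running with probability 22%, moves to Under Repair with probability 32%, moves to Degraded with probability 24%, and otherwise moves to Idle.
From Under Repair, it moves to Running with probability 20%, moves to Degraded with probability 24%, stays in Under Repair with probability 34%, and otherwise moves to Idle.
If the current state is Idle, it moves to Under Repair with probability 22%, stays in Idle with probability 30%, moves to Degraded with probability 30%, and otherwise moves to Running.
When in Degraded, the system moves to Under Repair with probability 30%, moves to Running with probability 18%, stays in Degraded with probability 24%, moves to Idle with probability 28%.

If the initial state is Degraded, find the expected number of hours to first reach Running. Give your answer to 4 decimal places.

5.3820

Let t(s) be the expected number of hours to first reach Running from state s, with t(Running) = 0. Conditioning on the first hour:
t(Under Repair) = 1 + 0.34·t(Under Repair) + 0.22·t(Idle) + 0.24·t(Degraded)
t(Idle) = 1 + 0.22·t(Under Repair) + 0.3·t(Idle) + 0.3·t(Degraded)
t(Degraded) = 1 + 0.3·t(Under Repair) + 0.28·t(Idle) + 0.24·t(Degraded)
Solving: t(Under Repair) = 5.2693, t(Idle) = 5.3912, t(Degraded) = 5.3820.
Expected hours from Degraded to Running: 5.3820.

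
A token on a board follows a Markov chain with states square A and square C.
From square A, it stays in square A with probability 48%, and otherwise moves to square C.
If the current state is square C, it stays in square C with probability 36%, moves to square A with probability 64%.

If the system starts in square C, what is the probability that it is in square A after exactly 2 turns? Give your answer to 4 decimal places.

Sum over the intermediate state after 1 turn:
P = P(square C→square A)·P(square A→square A) + P(square C→square C)·P(square C→square A)
  = 0.64×0.48 + 0.36×0.64
  = 0.3072 + 0.2304 = 0.5376

0.5376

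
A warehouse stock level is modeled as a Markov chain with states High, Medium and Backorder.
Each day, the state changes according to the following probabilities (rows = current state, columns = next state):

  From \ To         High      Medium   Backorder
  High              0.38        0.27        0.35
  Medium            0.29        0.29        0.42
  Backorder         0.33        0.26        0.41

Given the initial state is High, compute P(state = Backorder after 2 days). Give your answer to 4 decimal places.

0.3899

Sum over the intermediate state after 1 day:
P = P(High→High)·P(High→Backorder) + P(High→Medium)·P(Medium→Backorder) + P(High→Backorder)·P(Backorder→Backorder)
  = 0.38×0.35 + 0.27×0.42 + 0.35×0.41
  = 0.1330 + 0.1134 + 0.1435 = 0.3899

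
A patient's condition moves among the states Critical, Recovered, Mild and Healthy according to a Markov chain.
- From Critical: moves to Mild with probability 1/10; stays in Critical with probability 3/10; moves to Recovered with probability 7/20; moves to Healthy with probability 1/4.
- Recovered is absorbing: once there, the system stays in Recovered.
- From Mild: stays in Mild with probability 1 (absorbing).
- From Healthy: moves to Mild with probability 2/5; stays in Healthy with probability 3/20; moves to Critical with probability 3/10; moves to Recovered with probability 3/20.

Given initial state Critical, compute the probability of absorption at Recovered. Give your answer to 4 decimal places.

0.6442

Let h(s) be the probability of absorption at Recovered starting from transient state s. Then h(Recovered) = 1 and h(Mild) = 0. By first-step analysis:
h(Critical) = 0.3·h(Critical) + 0.35·1 + 0.1·0 + 0.25·h(Healthy)
h(Healthy) = 0.3·h(Critical) + 0.15·1 + 0.4·0 + 0.15·h(Healthy)
Solving: h(Critical) = 0.6442, h(Healthy) = 0.4038.
Starting from Critical, the probability is 0.6442.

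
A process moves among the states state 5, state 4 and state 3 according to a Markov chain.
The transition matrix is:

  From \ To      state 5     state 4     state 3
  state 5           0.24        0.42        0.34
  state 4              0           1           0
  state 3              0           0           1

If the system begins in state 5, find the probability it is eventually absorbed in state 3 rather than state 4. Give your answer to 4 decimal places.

Let h(s) be the probability of absorption at state 3 starting from transient state s. Then h(state 3) = 1 and h(state 4) = 0. By first-step analysis:
h(state 5) = 0.24·h(state 5) + 0.42·0 + 0.34·1
Solving: h(state 5) = 0.4474.
Starting from state 5, the probability is 0.4474.

0.4474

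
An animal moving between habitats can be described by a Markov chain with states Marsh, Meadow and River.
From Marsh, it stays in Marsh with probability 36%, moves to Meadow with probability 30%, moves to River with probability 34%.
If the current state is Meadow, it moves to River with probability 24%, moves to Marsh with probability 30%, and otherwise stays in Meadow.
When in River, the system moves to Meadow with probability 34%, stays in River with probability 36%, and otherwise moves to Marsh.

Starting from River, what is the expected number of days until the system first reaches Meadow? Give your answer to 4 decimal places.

Let t(s) be the expected number of days to first reach Meadow from state s, with t(Meadow) = 0. Conditioning on the first day:
t(Marsh) = 1 + 0.36·t(Marsh) + 0.34·t(River)
t(River) = 1 + 0.3·t(Marsh) + 0.36·t(River)
Solving: t(Marsh) = 3.1860, t(River) = 3.0559.
Expected days from River to Meadow: 3.0559.

3.0559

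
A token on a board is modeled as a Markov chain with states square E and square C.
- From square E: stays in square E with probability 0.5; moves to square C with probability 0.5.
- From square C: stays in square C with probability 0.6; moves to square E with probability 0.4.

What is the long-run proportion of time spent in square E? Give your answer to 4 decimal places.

0.4444

Let the stationary distribution be π with π = πP and π_1 + π_2 = 1.
π_1 = 0.5·π_1 + 0.4·π_2
Solving with the normalization constraint gives π = (0.4444, 0.5556).
So the stationary probability of square E is 0.4444.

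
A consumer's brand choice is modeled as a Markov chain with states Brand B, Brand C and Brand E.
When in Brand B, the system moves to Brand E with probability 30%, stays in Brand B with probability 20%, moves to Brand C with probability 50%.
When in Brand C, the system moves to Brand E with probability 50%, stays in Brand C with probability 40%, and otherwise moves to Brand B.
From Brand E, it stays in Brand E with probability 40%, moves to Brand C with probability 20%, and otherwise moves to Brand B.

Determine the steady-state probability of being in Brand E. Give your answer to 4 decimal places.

0.4095

Let the stationary distribution be π with π = πP and π_1 + π_2 + π_3 = 1.
π_1 = 0.2·π_1 + 0.1·π_2 + 0.4·π_3
π_2 = 0.5·π_1 + 0.4·π_2 + 0.2·π_3
Solving with the normalization constraint gives π = (0.2476, 0.3429, 0.4095).
So the stationary probability of Brand E is 0.4095.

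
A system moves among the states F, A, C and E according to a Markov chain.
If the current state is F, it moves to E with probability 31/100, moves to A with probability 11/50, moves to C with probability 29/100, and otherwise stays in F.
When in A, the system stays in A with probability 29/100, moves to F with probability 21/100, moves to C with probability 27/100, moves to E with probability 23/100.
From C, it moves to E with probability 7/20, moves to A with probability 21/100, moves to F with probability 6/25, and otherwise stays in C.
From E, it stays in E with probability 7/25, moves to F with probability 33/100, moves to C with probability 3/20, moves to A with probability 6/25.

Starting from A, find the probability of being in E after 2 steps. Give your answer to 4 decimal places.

Propagate the distribution vector 2 steps from A.
After 0 steps: (0.0000, 1.0000, 0.0000, 0.0000)
After 1 step: (0.2100, 0.2900, 0.2700, 0.2300)
After 2 steps: (0.2394, 0.2422, 0.2277, 0.2907)
P(in E after 2 steps) = 0.2907

0.2907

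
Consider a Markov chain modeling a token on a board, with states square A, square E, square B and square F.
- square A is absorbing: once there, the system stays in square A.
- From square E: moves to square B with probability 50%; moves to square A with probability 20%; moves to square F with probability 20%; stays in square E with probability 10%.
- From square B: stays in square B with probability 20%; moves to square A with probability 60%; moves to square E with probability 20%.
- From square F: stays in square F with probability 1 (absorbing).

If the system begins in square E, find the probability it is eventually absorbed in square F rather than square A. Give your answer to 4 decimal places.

Let h(s) be the probability of absorption at square F starting from transient state s. Then h(square F) = 1 and h(square A) = 0. By first-step analysis:
h(square E) = 0.2·0 + 0.1·h(square E) + 0.5·h(square B) + 0.2·1
h(square B) = 0.6·0 + 0.2·h(square E) + 0.2·h(square B)
Solving: h(square E) = 0.2581, h(square B) = 0.0645.
Starting from square E, the probability is 0.2581.

0.2581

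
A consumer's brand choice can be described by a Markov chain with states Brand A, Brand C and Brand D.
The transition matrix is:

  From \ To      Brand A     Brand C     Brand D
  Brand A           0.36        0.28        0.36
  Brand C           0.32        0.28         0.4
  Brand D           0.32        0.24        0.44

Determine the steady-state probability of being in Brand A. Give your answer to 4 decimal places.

Let the stationary distribution be π with π = πP and π_1 + π_2 + π_3 = 1.
π_1 = 0.36·π_1 + 0.32·π_2 + 0.32·π_3
π_2 = 0.28·π_1 + 0.28·π_2 + 0.24·π_3
Solving with the normalization constraint gives π = (0.3333, 0.2639, 0.4028).
So the stationary probability of Brand A is 0.3333.

0.3333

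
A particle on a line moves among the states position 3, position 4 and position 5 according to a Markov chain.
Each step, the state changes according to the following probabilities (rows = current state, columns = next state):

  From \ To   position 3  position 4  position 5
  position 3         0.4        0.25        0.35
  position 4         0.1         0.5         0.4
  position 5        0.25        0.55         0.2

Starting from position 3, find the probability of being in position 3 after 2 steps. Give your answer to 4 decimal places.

0.2725

Sum over the intermediate state after 1 step:
P = P(position 3→position 3)·P(position 3→position 3) + P(position 3→position 4)·P(position 4→position 3) + P(position 3→position 5)·P(position 5→position 3)
  = 0.4×0.4 + 0.25×0.1 + 0.35×0.25
  = 0.1600 + 0.0250 + 0.0875 = 0.2725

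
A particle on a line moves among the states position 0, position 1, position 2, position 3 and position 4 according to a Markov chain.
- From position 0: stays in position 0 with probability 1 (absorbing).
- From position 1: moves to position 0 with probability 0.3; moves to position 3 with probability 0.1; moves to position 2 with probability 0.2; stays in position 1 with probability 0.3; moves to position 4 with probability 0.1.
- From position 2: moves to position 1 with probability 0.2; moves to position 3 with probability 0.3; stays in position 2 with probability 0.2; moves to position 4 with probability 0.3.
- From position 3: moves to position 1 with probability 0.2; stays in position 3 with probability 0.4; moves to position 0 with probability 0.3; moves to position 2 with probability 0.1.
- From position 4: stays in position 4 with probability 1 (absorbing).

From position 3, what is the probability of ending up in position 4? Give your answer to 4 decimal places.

Let h(s) be the probability of absorption at position 4 starting from transient state s. Then h(position 4) = 1 and h(position 0) = 0. By first-step analysis:
h(position 1) = 0.3·0 + 0.3·h(position 1) + 0.2·h(position 2) + 0.1·h(position 3) + 0.1·1
h(position 2) = 0.2·h(position 1) + 0.2·h(position 2) + 0.3·h(position 3) + 0.3·1
h(position 3) = 0.3·0 + 0.2·h(position 1) + 0.1·h(position 2) + 0.4·h(position 3)
Solving: h(position 1) = 0.3218, h(position 2) = 0.5287, h(position 3) = 0.1954.
Starting from position 3, the probability is 0.1954.

0.1954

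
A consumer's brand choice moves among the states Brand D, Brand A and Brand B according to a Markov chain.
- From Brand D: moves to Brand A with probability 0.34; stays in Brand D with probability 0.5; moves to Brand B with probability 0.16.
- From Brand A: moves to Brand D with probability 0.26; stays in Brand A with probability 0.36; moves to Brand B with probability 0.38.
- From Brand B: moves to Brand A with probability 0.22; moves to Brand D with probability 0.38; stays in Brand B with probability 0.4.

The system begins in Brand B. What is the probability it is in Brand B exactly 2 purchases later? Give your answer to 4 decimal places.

Sum over the intermediate state after 1 purchase:
P = P(Brand B→Brand D)·P(Brand D→Brand B) + P(Brand B→Brand A)·P(Brand A→Brand B) + P(Brand B→Brand B)·P(Brand B→Brand B)
  = 0.38×0.16 + 0.22×0.38 + 0.4×0.4
  = 0.0608 + 0.0836 + 0.1600 = 0.3044

0.3044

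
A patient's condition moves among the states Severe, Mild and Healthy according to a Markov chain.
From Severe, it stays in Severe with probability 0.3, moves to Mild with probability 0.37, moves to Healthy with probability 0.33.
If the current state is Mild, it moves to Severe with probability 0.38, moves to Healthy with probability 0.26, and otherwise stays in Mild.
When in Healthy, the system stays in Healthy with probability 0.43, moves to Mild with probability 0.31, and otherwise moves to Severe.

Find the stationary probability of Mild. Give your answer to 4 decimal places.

0.3462

Let the stationary distribution be π with π = πP and π_1 + π_2 + π_3 = 1.
π_1 = 0.3·π_1 + 0.38·π_2 + 0.26·π_3
π_2 = 0.37·π_1 + 0.36·π_2 + 0.31·π_3
Solving with the normalization constraint gives π = (0.3141, 0.3462, 0.3397).
So the stationary probability of Mild is 0.3462.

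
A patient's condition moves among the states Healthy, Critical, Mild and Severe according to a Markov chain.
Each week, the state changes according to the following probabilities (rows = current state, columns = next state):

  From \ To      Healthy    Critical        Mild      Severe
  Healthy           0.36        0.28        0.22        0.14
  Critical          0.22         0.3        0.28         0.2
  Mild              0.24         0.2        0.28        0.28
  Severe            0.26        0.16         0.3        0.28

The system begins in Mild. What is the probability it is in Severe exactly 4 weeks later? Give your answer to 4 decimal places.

Propagate the distribution vector 4 weeks from Mild.
After 0 weeks: (0.0000, 0.0000, 1.0000, 0.0000)
After 1 week: (0.2400, 0.2000, 0.2800, 0.2800)
After 2 weeks: (0.2704, 0.2280, 0.2712, 0.2304)
After 3 weeks: (0.2725, 0.2352, 0.2684, 0.2239)
After 4 weeks: (0.2725, 0.2364, 0.2681, 0.2230)
P(in Severe after 4 weeks) = 0.2230

0.2230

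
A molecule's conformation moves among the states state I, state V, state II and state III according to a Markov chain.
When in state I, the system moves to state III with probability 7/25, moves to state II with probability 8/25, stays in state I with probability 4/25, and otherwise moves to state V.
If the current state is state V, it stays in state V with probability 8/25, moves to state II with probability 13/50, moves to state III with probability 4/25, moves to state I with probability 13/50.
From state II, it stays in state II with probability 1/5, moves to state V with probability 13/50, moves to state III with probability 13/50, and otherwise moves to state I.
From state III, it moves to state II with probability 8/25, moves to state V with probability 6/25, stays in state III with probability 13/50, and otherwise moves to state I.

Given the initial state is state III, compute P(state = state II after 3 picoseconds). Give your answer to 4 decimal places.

0.2720

Propagate the distribution vector 3 picoseconds from state III.
After 0 picoseconds: (0.0000, 0.0000, 0.0000, 1.0000)
After 1 picosecond: (0.1800, 0.2400, 0.3200, 0.2600)
After 2 picoseconds: (0.2276, 0.2656, 0.2672, 0.2396)
After 3 picoseconds: (0.2234, 0.2666, 0.2720, 0.2380)
P(in state II after 3 picoseconds) = 0.2720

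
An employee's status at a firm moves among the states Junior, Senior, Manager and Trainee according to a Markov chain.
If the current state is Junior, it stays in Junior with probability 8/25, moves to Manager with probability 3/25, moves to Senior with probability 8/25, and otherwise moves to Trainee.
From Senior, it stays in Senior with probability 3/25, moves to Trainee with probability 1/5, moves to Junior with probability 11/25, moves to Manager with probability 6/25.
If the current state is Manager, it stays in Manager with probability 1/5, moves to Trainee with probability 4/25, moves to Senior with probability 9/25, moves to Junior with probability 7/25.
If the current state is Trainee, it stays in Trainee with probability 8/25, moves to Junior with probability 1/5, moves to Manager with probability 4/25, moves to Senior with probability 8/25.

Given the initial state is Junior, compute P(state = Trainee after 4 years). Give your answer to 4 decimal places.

Propagate the distribution vector 4 years from Junior.
After 0 years: (1.0000, 0.0000, 0.0000, 0.0000)
After 1 year: (0.3200, 0.3200, 0.1200, 0.2400)
After 2 years: (0.3248, 0.2608, 0.1776, 0.2368)
After 3 years: (0.3158, 0.2749, 0.1750, 0.2343)
After 4 years: (0.3179, 0.2720, 0.1764, 0.2337)
P(in Trainee after 4 years) = 0.2337

0.2337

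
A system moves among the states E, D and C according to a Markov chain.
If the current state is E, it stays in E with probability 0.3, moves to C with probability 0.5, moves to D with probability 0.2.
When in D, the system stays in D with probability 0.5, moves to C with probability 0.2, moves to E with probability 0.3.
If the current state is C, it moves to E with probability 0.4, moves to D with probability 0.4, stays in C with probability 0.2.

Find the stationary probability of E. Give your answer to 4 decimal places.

0.3299

Let the stationary distribution be π with π = πP and π_1 + π_2 + π_3 = 1.
π_1 = 0.3·π_1 + 0.3·π_2 + 0.4·π_3
π_2 = 0.2·π_1 + 0.5·π_2 + 0.4·π_3
Solving with the normalization constraint gives π = (0.3299, 0.3711, 0.2990).
So the stationary probability of E is 0.3299.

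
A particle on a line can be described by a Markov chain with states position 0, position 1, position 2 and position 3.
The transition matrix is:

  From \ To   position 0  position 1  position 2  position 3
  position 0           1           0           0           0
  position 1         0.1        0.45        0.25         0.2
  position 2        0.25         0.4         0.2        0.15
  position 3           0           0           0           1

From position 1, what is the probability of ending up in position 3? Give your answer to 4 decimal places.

0.5809

Let h(s) be the probability of absorption at position 3 starting from transient state s. Then h(position 3) = 1 and h(position 0) = 0. By first-step analysis:
h(position 1) = 0.1·0 + 0.45·h(position 1) + 0.25·h(position 2) + 0.2·1
h(position 2) = 0.25·0 + 0.4·h(position 1) + 0.2·h(position 2) + 0.15·1
Solving: h(position 1) = 0.5809, h(position 2) = 0.4779.
Starting from position 1, the probability is 0.5809.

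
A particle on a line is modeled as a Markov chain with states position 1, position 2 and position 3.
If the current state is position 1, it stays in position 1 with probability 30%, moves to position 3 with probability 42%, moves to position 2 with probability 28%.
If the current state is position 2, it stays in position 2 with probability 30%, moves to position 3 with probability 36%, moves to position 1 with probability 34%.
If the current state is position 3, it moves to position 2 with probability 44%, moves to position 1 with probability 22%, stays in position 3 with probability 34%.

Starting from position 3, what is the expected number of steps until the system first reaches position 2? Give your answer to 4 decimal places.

Let t(s) be the expected number of steps to first reach position 2 from state s, with t(position 2) = 0. Conditioning on the first step:
t(position 1) = 1 + 0.3·t(position 1) + 0.42·t(position 3)
t(position 3) = 1 + 0.22·t(position 1) + 0.34·t(position 3)
Solving: t(position 1) = 2.9221, t(position 3) = 2.4892.
Expected steps from position 3 to position 2: 2.4892.

2.4892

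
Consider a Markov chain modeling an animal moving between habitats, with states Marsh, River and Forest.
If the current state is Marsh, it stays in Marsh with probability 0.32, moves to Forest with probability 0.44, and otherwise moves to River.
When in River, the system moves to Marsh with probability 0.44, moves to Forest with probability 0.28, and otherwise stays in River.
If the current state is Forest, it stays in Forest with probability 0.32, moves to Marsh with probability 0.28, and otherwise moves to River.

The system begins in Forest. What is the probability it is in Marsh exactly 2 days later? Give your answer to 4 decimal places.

Sum over the intermediate state after 1 day:
P = P(Forest→Marsh)·P(Marsh→Marsh) + P(Forest→River)·P(River→Marsh) + P(Forest→Forest)·P(Forest→Marsh)
  = 0.28×0.32 + 0.4×0.44 + 0.32×0.28
  = 0.0896 + 0.1760 + 0.0896 = 0.3552

0.3552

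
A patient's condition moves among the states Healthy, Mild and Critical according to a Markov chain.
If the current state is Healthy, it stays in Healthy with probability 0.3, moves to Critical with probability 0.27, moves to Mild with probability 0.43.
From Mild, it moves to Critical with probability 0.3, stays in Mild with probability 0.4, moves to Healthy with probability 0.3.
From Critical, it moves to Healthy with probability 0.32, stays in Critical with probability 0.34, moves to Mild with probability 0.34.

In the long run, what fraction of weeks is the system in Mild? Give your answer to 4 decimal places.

0.3910

Let the stationary distribution be π with π = πP and π_1 + π_2 + π_3 = 1.
π_1 = 0.3·π_1 + 0.3·π_2 + 0.32·π_3
π_2 = 0.43·π_1 + 0.4·π_2 + 0.34·π_3
Solving with the normalization constraint gives π = (0.3061, 0.3910, 0.3029).
So the stationary probability of Mild is 0.3910.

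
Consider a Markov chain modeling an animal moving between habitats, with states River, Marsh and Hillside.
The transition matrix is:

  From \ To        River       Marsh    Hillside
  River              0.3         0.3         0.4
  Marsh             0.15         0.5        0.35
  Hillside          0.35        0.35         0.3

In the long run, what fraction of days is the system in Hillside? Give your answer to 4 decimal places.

0.3456

Let the stationary distribution be π with π = πP and π_1 + π_2 + π_3 = 1.
π_1 = 0.3·π_1 + 0.15·π_2 + 0.35·π_3
π_2 = 0.3·π_1 + 0.5·π_2 + 0.35·π_3
Solving with the normalization constraint gives π = (0.2578, 0.3966, 0.3456).
So the stationary probability of Hillside is 0.3456.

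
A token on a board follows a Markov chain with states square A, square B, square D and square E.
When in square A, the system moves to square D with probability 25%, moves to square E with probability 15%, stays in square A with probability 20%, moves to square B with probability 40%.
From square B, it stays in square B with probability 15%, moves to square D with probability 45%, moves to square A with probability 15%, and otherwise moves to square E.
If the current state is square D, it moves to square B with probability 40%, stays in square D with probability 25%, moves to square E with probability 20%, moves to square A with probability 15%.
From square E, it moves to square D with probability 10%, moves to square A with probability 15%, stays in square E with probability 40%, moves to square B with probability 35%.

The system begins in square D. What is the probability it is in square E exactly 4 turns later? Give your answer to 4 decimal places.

0.2593

Propagate the distribution vector 4 turns from square D.
After 0 turns: (0.0000, 0.0000, 1.0000, 0.0000)
After 1 turn: (0.1500, 0.4000, 0.2500, 0.2000)
After 2 turns: (0.1575, 0.2900, 0.3000, 0.2525)
After 3 turns: (0.1579, 0.3149, 0.2701, 0.2571)
After 4 turns: (0.1579, 0.3084, 0.2744, 0.2593)
P(in square E after 4 turns) = 0.2593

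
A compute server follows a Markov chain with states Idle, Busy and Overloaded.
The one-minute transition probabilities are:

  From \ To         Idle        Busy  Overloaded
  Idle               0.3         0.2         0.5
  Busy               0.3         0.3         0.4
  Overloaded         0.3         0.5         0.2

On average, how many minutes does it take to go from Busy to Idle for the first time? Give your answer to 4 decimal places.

3.3333

Let t(s) be the expected number of minutes to first reach Idle from state s, with t(Idle) = 0. Conditioning on the first minute:
t(Busy) = 1 + 0.3·t(Busy) + 0.4·t(Overloaded)
t(Overloaded) = 1 + 0.5·t(Busy) + 0.2·t(Overloaded)
Solving: t(Busy) = 3.3333, t(Overloaded) = 3.3333.
Expected minutes from Busy to Idle: 3.3333.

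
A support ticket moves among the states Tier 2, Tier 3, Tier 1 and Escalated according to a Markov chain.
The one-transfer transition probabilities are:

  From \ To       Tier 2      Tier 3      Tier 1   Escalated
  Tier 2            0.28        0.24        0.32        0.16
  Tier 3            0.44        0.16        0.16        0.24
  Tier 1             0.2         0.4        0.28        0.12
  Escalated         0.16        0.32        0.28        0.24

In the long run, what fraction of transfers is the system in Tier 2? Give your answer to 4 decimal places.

Let the stationary distribution be π with π = πP and π_1 + π_2 + π_3 + π_4 = 1.
π_1 = 0.28·π_1 + 0.44·π_2 + 0.2·π_3 + 0.16·π_4
π_2 = 0.24·π_1 + 0.16·π_2 + 0.4·π_3 + 0.32·π_4
π_3 = 0.32·π_1 + 0.16·π_2 + 0.28·π_3 + 0.28·π_4
Solving with the normalization constraint gives π = (0.2808, 0.2743, 0.2583, 0.1865).
So the stationary probability of Tier 2 is 0.2808.

0.2808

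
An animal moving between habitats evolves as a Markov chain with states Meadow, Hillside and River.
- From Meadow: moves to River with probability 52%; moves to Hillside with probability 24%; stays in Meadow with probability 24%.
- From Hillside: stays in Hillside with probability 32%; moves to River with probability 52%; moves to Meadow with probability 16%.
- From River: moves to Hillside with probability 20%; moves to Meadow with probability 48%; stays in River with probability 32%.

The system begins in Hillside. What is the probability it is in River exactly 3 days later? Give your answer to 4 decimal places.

0.4368

Propagate the distribution vector 3 days from Hillside.
After 0 days: (0.0000, 1.0000, 0.0000)
After 1 day: (0.1600, 0.3200, 0.5200)
After 2 days: (0.3392, 0.2448, 0.4160)
After 3 days: (0.3203, 0.2429, 0.4368)
P(in River after 3 days) = 0.4368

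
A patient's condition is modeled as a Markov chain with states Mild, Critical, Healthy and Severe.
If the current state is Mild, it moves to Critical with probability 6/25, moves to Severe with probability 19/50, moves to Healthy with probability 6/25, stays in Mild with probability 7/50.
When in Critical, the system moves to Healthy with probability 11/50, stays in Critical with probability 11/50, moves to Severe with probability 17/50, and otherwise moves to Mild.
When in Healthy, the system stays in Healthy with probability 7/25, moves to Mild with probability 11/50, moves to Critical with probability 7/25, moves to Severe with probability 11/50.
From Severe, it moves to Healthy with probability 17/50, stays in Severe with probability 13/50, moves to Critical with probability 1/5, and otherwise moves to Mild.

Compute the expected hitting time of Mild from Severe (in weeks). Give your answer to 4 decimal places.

Let t(s) be the expected number of weeks to first reach Mild from state s, with t(Mild) = 0. Conditioning on the first week:
t(Critical) = 1 + 0.22·t(Critical) + 0.22·t(Healthy) + 0.34·t(Severe)
t(Healthy) = 1 + 0.28·t(Critical) + 0.28·t(Healthy) + 0.22·t(Severe)
t(Severe) = 1 + 0.2·t(Critical) + 0.34·t(Healthy) + 0.26·t(Severe)
Solving: t(Critical) = 4.6663, t(Healthy) = 4.6554, t(Severe) = 4.7515.
Expected weeks from Severe to Mild: 4.7515.

4.7515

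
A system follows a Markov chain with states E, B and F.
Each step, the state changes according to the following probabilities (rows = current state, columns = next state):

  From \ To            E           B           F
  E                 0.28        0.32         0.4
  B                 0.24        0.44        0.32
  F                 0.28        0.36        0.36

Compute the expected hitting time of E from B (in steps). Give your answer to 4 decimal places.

3.9474

Let t(s) be the expected number of steps to first reach E from state s, with t(E) = 0. Conditioning on the first step:
t(B) = 1 + 0.44·t(B) + 0.32·t(F)
t(F) = 1 + 0.36·t(B) + 0.36·t(F)
Solving: t(B) = 3.9474, t(F) = 3.7829.
Expected steps from B to E: 3.9474.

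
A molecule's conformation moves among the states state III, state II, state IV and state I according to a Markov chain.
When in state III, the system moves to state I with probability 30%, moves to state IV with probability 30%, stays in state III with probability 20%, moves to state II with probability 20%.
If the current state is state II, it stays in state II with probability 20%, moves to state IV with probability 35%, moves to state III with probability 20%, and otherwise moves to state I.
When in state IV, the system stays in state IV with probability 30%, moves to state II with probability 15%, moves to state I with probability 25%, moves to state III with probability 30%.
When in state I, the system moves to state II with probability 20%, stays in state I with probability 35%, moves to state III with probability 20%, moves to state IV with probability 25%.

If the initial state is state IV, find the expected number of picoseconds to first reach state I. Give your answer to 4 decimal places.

Let t(s) be the expected number of picoseconds to first reach state I from state s, with t(state I) = 0. Conditioning on the first picosecond:
t(state III) = 1 + 0.2·t(state III) + 0.2·t(state II) + 0.3·t(state IV)
t(state II) = 1 + 0.2·t(state III) + 0.2·t(state II) + 0.35·t(state IV)
t(state IV) = 1 + 0.3·t(state III) + 0.15·t(state II) + 0.3·t(state IV)
Solving: t(state III) = 3.6322, t(state II) = 3.8225, t(state IV) = 3.8043.
Expected picoseconds from state IV to state I: 3.8043.

3.8043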